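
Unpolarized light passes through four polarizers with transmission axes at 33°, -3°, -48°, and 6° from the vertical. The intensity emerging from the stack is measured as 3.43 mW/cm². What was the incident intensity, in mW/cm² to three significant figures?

I₀ ≈ 60.7 mW/cm²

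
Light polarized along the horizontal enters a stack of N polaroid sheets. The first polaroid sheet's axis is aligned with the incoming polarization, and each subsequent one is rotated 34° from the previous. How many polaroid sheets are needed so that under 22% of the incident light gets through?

N = 6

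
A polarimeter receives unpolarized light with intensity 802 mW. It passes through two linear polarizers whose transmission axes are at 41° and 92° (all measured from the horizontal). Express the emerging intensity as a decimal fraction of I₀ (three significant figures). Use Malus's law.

Unpolarized light through the first polarizer → I₁ = 802 mW/2 = 401 mW, polarized at 41°.
I₂ = I₁ · cos²(51°) = 401 · 0.396 = 158.8 mW.
Transmitted fraction = 0.198.

I/I₀ ≈ 0.198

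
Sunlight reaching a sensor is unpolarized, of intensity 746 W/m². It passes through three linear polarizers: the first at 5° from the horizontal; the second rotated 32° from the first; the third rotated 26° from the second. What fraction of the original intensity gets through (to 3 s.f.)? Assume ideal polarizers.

Unpolarized light through the first polarizer → I₁ = 746 W/m²/2 = 373 W/m², polarized at 5°.
I₂ = I₁ · cos²(32°) = 373 · 0.7192 = 268.3 W/m².
I₃ = I₂ · cos²(26°) = 268.3 · 0.8078 = 216.7 W/m².
Transmitted fraction = 0.2905.

I/I₀ ≈ 0.290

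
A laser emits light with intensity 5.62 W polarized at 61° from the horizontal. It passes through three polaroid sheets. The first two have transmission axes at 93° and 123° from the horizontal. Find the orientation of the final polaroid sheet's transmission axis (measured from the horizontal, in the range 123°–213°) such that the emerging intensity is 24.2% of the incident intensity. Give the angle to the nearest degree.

θ ≈ 171°

I₁ = I₀ cos²(93° − 61°) = I₀ cos²(32°) = 0.7192 I₀.
I₂ = I₁ cos²(123° − 93°) = 0.7192 I₀ · cos²(30°) = 0.5394 I₀.
Need I₃/I₀ = 0.242, so cos²(θ − 123°) = 0.242 / 0.5394 = 0.4487.
θ − 123° = arccos(√0.4487) = 47.9°, giving θ ≈ 123 + 47.9 = 170.9°.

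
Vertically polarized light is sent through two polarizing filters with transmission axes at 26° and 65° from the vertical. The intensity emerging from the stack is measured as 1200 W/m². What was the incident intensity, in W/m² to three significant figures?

By Malus's law, I₁ = I₀ cos²(26° − 0°) = I₀ cos²(26°) = 0.8078 I₀.
I₂ = I₁ cos²(65° − 26°) = 0.8078 I₀ · cos²(39°) = 0.4879 I₀.
So 1200 W/m² = 0.4879 I₀, giving I₀ = 1200/0.4879 = 2460 W/m².

I₀ ≈ 2460 W/m²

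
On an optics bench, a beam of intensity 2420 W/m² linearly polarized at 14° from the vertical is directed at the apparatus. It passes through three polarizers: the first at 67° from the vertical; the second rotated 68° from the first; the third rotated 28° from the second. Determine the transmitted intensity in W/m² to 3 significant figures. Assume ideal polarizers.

By Malus's law, I₁ = 2420 W/m² · cos²(53°) = 876.5 W/m².
I₂ = I₁ · cos²(68°) = 876.5 · 0.1403 = 123 W/m².
I₃ = I₂ · cos²(28°) = 123 · 0.7796 = 95.89 W/m².

I ≈ 95.9 W/m²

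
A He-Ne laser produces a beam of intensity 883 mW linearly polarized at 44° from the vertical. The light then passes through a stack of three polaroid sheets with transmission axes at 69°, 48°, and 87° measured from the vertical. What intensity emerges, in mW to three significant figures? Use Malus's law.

By Malus's law, I₁ = 883 mW · cos²(25°) = 725.3 mW.
I₂ = I₁ · cos²(21°) = 725.3 · 0.8716 = 632.1 mW.
I₃ = I₂ · cos²(39°) = 632.1 · 0.604 = 381.8 mW.

I ≈ 382 mW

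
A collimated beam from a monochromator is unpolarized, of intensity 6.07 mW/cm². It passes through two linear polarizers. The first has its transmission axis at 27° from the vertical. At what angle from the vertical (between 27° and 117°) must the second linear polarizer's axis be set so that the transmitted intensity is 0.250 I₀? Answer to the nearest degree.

Unpolarized light through the first polarizer → I₁ = ½ I₀, now polarized at 27°.
Need I₂/I₀ = 0.25, so cos²(θ − 27°) = 0.25 / 0.5 = 0.5.
θ − 27° = arccos(√0.5) = 45.0°, giving θ ≈ 27 + 45.0 = 72.0°.

θ ≈ 72°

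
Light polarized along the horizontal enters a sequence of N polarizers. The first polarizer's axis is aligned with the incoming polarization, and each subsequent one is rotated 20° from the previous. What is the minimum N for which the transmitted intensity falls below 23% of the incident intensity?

First polarizer is aligned with the polarization: full transmission.
Each further stage multiplies by cos²(20°) = 0.883.
After N polarizers: T = 0.883^(N−1). Require T < 0.23 ⇒ N−1 > ln(0.23)/ln(0.883) = 11.81, so N−1 ≥ 12 and N = 13.
Check: N=13 gives T = 0.2247 < 0.23; N=12 gives T = 0.2545.

N = 13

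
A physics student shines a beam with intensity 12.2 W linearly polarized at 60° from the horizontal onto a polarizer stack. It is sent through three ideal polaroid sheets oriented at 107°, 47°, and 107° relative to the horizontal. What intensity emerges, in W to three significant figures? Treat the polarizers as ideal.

I ≈ 0.355 W

I₁ = 12.2 W · cos²(47°) = 5.674 W.
I₂ = I₁ · cos²(60°) = 5.674 · 0.25 = 1.419 W.
I₃ = I₂ · cos²(60°) = 1.419 · 0.25 = 0.3547 W.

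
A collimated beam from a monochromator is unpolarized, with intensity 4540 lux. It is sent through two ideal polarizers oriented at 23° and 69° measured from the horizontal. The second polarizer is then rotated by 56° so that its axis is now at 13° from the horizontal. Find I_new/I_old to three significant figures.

I_new/I_old ≈ 2.01

Before rotation:
Unpolarized light through the first polarizer → I₁ = ½ I₀, now polarized at 23°.
I₂ = I₁ cos²(69° − 23°) = 0.5 I₀ · cos²(46°) = 0.2413 I₀.
After rotation:
Unpolarized light through the first polarizer → I₁ = ½ I₀, now polarized at 23°.
I₂ = I₁ cos²(13° − 23°) = 0.5 I₀ · cos²(10°) = 0.4849 I₀.
Ratio = 0.4849 / 0.2413 = 2.01.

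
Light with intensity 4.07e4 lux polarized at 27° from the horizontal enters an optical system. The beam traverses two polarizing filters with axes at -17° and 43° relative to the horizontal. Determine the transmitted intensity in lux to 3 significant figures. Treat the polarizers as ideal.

I ≈ 5270 lux

I₁ = 4.07e4 lux · cos²(44°) = 2.106e+04 lux.
I₂ = I₁ · cos²(60°) = 2.106e+04 · 0.25 = 5265 lux.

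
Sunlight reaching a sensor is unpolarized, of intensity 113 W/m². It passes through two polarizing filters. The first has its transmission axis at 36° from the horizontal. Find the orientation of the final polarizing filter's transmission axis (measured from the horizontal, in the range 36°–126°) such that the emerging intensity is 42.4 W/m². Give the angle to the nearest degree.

Unpolarized light through the first polarizer → I₁ = ½ I₀, now polarized at 36°.
Target fraction: 42.4 / 113 W/m² = 0.3752 of I₀.
Need I₂/I₀ = 0.3752, so cos²(θ − 36°) = 0.3752 / 0.5 = 0.7504.
θ − 36° = arccos(√0.7504) = 30.0°, giving θ ≈ 36 + 30.0 = 66.0°.

θ ≈ 66°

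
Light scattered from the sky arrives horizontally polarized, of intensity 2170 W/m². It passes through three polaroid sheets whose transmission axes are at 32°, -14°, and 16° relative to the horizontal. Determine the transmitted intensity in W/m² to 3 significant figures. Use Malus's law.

I ≈ 565 W/m²

By Malus's law, I₁ = 2170 W/m² · cos²(32°) = 1561 W/m².
I₂ = I₁ · cos²(46°) = 1561 · 0.4826 = 753.1 W/m².
I₃ = I₂ · cos²(30°) = 753.1 · 0.75 = 564.8 W/m².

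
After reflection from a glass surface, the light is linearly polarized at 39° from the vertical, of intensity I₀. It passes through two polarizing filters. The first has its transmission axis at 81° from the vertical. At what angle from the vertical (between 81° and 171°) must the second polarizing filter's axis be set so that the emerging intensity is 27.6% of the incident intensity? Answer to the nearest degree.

θ ≈ 126°

I₁ = I₀ cos²(81° − 39°) = I₀ cos²(42°) = 0.5523 I₀.
Need I₂/I₀ = 0.276, so cos²(θ − 81°) = 0.276 / 0.5523 = 0.4998.
θ − 81° = arccos(√0.4998) = 45.0°, giving θ ≈ 81 + 45.0 = 126.0°.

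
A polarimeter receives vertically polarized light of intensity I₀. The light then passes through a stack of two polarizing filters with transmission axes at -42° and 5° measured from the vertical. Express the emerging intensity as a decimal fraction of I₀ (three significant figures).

≈ 0.257 I₀

I₁ = I₀ cos²(-42° − 0°) = I₀ cos²(42°) = 0.5523 I₀.
I₂ = I₁ cos²(5° + 42°) = 0.5523 I₀ · cos²(47°) = 0.2569 I₀.
Transmitted fraction = 0.2569.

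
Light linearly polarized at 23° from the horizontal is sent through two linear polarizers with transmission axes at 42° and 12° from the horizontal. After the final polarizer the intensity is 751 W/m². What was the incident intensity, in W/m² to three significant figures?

I₁ = I₀ cos²(42° − 23°) = I₀ cos²(19°) = 0.894 I₀.
I₂ = I₁ cos²(12° − 42°) = 0.894 I₀ · cos²(30°) = 0.6705 I₀.
So 751 W/m² = 0.6705 I₀, giving I₀ = 751/0.6705 = 1120 W/m².

I₀ ≈ 1120 W/m²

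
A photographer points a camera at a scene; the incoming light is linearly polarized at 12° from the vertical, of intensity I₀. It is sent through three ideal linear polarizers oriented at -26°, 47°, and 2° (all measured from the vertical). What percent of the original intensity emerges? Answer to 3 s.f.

≈ 2.65%

I₁ = I₀ cos²(-26° − 12°) = I₀ cos²(38°) = 0.621 I₀.
I₂ = I₁ cos²(47° + 26°) = 0.621 I₀ · cos²(73°) = 0.05308 I₀.
I₃ = I₂ cos²(2° − 47°) = 0.05308 I₀ · cos²(45°) = 0.02654 I₀.
That is 2.654% of the incident intensity.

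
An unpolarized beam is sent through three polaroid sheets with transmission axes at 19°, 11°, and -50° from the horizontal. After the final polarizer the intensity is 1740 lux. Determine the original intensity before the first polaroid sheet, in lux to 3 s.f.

I₀ ≈ 1.51e4 lux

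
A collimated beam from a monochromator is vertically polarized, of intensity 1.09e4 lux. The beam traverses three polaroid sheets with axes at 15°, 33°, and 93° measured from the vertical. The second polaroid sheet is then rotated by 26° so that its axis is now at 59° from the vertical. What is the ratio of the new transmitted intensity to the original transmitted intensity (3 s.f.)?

I_new/I_old ≈ 1.57

Before rotation:
By Malus's law, I₁ = I₀ cos²(15° − 0°) = I₀ cos²(15°) = 0.933 I₀.
I₂ = I₁ cos²(33° − 15°) = 0.933 I₀ · cos²(18°) = 0.8439 I₀.
I₃ = I₂ cos²(93° − 33°) = 0.8439 I₀ · cos²(60°) = 0.211 I₀.
After rotation:
I₁ = I₀ cos²(15° − 0°) = I₀ cos²(15°) = 0.933 I₀.
I₂ = I₁ cos²(59° − 15°) = 0.933 I₀ · cos²(44°) = 0.4828 I₀.
I₃ = I₂ cos²(93° − 59°) = 0.4828 I₀ · cos²(34°) = 0.3318 I₀.
Ratio = 0.3318 / 0.211 = 1.573.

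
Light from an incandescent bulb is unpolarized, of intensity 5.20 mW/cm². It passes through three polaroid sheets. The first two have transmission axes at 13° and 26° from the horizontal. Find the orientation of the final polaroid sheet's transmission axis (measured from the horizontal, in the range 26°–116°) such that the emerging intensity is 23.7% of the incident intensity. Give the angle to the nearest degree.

Unpolarized light through the first polarizer → I₁ = ½ I₀, now polarized at 13°.
I₂ = I₁ cos²(26° − 13°) = 0.5 I₀ · cos²(13°) = 0.4747 I₀.
Need I₃/I₀ = 0.237, so cos²(θ − 26°) = 0.237 / 0.4747 = 0.4993.
θ − 26° = arccos(√0.4993) = 45.0°, giving θ ≈ 26 + 45.0 = 71.0°.

θ ≈ 71°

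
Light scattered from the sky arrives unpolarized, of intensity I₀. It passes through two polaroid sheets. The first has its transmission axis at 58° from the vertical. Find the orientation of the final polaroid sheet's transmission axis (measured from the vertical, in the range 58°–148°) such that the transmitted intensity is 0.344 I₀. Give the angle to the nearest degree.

Unpolarized light through the first polarizer → I₁ = ½ I₀, now polarized at 58°.
Need I₂/I₀ = 0.344, so cos²(θ − 58°) = 0.344 / 0.5 = 0.688.
θ − 58° = arccos(√0.688) = 34.0°, giving θ ≈ 58 + 34.0 = 92.0°.

θ ≈ 92°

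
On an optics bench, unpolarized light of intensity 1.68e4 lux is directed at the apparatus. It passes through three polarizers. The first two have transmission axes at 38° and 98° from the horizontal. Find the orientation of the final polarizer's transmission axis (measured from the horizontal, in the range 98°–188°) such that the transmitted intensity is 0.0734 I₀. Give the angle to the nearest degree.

θ ≈ 138°

Unpolarized light through the first polarizer → I₁ = ½ I₀, now polarized at 38°.
I₂ = I₁ cos²(98° − 38°) = 0.5 I₀ · cos²(60°) = 0.125 I₀.
Need I₃/I₀ = 0.0734, so cos²(θ − 98°) = 0.0734 / 0.125 = 0.5872.
θ − 98° = arccos(√0.5872) = 40.0°, giving θ ≈ 98 + 40.0 = 138.0°.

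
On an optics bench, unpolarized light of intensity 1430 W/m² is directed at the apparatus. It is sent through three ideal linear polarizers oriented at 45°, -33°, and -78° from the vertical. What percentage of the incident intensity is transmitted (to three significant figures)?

Unpolarized light through the first polarizer → I₁ = 1430 W/m²/2 = 715 W/m², polarized at 45°.
I₂ = I₁ · cos²(78°) = 715 · 0.04323 = 30.91 W/m².
I₃ = I₂ · cos²(45°) = 30.91 · 0.5 = 15.45 W/m².
That is 1.081% of the incident intensity.

≈ 1.08%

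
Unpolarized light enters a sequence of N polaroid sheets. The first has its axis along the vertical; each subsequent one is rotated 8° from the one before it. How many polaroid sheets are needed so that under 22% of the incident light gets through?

First polarizer halves the unpolarized light: factor 1/2.
Each further stage multiplies by cos²(8°) = 0.9806.
After N polarizers: T = 0.5·0.9806^(N−1). Require T < 0.22 ⇒ N−1 > ln(0.22/0.5)/ln(0.9806) = 41.97, so N−1 ≥ 42 and N = 43.
Check: N=43 gives T = 0.2199 < 0.22; N=42 gives T = 0.2242.

N = 43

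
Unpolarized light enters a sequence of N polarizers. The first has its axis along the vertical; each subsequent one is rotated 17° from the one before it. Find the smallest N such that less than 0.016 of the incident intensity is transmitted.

N = 40

First polarizer halves the unpolarized light: factor 1/2.
Each further stage multiplies by cos²(17°) = 0.9145.
After N polarizers: T = 0.5·0.9145^(N−1). Require T < 0.016 ⇒ N−1 > ln(0.016/0.5)/ln(0.9145) = 38.52, so N−1 ≥ 39 and N = 40.
Check: N=40 gives T = 0.01533 < 0.016; N=39 gives T = 0.01676.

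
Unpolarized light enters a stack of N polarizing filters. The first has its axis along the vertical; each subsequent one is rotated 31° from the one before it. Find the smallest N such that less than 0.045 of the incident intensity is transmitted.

N = 9

First polarizer halves the unpolarized light: factor 1/2.
Each further stage multiplies by cos²(31°) = 0.7347.
After N polarizers: T = 0.5·0.7347^(N−1). Require T < 0.045 ⇒ N−1 > ln(0.045/0.5)/ln(0.7347) = 7.81, so N−1 ≥ 8 and N = 9.
Check: N=9 gives T = 0.04246 < 0.045; N=8 gives T = 0.05779.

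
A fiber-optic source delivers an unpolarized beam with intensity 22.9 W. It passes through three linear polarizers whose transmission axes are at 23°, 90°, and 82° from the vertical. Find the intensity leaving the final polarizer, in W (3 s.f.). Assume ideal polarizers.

I ≈ 1.71 W

Unpolarized light through the first polarizer → I₁ = 22.9 W/2 = 11.45 W, polarized at 23°.
I₂ = I₁ · cos²(67°) = 11.45 · 0.1527 = 1.748 W.
I₃ = I₂ · cos²(8°) = 1.748 · 0.9806 = 1.714 W.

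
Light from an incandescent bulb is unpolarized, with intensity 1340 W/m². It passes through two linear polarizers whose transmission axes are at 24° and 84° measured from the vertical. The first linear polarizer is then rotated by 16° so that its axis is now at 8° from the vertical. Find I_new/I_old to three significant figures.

Before rotation:
Unpolarized light through the first polarizer → I₁ = ½ I₀, now polarized at 24°.
I₂ = I₁ cos²(84° − 24°) = 0.5 I₀ · cos²(60°) = 0.125 I₀.
After rotation:
Unpolarized light through the first polarizer → I₁ = ½ I₀, now polarized at 8°.
I₂ = I₁ cos²(84° − 8°) = 0.5 I₀ · cos²(76°) = 0.02926 I₀.
Ratio = 0.02926 / 0.125 = 0.2341.

I_new/I_old ≈ 0.234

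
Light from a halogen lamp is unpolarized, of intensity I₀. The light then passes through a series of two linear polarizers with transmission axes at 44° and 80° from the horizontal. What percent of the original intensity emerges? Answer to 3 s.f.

Unpolarized light through the first polarizer → I₁ = ½ I₀, now polarized at 44°.
I₂ = I₁ cos²(80° − 44°) = 0.5 I₀ · cos²(36°) = 0.3273 I₀.
That is 32.73% of the incident intensity.

≈ 32.7%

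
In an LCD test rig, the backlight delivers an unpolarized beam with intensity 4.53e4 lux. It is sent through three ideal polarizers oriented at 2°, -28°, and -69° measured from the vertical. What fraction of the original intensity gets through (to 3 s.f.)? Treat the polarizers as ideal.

I/I₀ ≈ 0.214

Unpolarized light through the first polarizer → I₁ = 4.53e4 lux/2 = 2.265e+04 lux, polarized at 2°.
I₂ = I₁ · cos²(30°) = 2.265e+04 · 0.75 = 1.699e+04 lux.
I₃ = I₂ · cos²(41°) = 1.699e+04 · 0.5696 = 9676 lux.
Transmitted fraction = 0.2136.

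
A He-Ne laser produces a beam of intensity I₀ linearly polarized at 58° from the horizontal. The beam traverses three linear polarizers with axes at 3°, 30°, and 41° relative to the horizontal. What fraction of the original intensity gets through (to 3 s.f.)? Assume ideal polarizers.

≈ 0.252 I₀

I₁ = I₀ cos²(3° − 58°) = I₀ cos²(55°) = 0.329 I₀.
I₂ = I₁ cos²(30° − 3°) = 0.329 I₀ · cos²(27°) = 0.2612 I₀.
I₃ = I₂ cos²(41° − 30°) = 0.2612 I₀ · cos²(11°) = 0.2517 I₀.
Transmitted fraction = 0.2517.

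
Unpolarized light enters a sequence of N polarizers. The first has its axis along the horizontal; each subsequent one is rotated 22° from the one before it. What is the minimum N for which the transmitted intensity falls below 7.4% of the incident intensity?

First polarizer halves the unpolarized light: factor 1/2.
Each further stage multiplies by cos²(22°) = 0.8597.
After N polarizers: T = 0.5·0.8597^(N−1). Require T < 0.074 ⇒ N−1 > ln(0.074/0.5)/ln(0.8597) = 12.64, so N−1 ≥ 13 and N = 14.
Check: N=14 gives T = 0.07003 < 0.074; N=13 gives T = 0.08146.

N = 14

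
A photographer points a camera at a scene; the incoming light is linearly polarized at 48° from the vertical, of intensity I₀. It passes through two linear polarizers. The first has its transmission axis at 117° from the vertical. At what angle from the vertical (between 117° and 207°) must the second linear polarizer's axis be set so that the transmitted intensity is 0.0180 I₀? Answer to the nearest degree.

θ ≈ 185°

By Malus's law, I₁ = I₀ cos²(117° − 48°) = I₀ cos²(69°) = 0.1284 I₀.
Need I₂/I₀ = 0.018, so cos²(θ − 117°) = 0.018 / 0.1284 = 0.1402.
θ − 117° = arccos(√0.1402) = 68.0°, giving θ ≈ 117 + 68.0 = 185.0°.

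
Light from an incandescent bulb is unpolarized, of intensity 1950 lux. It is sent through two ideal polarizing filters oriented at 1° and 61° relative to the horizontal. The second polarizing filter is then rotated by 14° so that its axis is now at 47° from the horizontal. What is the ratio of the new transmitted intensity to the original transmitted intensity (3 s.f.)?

I_new/I_old ≈ 1.93

Before rotation:
Unpolarized light through the first polarizer → I₁ = ½ I₀, now polarized at 1°.
I₂ = I₁ cos²(61° − 1°) = 0.5 I₀ · cos²(60°) = 0.125 I₀.
After rotation:
Unpolarized light through the first polarizer → I₁ = ½ I₀, now polarized at 1°.
I₂ = I₁ cos²(47° − 1°) = 0.5 I₀ · cos²(46°) = 0.2413 I₀.
Ratio = 0.2413 / 0.125 = 1.93.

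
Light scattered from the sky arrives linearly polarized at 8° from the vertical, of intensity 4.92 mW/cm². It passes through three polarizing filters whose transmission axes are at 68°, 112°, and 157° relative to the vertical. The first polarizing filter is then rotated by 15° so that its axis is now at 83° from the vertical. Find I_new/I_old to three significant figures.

I_new/I_old ≈ 0.396

Before rotation:
By Malus's law, I₁ = I₀ cos²(68° − 8°) = I₀ cos²(60°) = 0.25 I₀.
I₂ = I₁ cos²(112° − 68°) = 0.25 I₀ · cos²(44°) = 0.1294 I₀.
I₃ = I₂ cos²(157° − 112°) = 0.1294 I₀ · cos²(45°) = 0.06468 I₀.
After rotation:
I₁ = I₀ cos²(83° − 8°) = I₀ cos²(75°) = 0.06699 I₀.
I₂ = I₁ cos²(112° − 83°) = 0.06699 I₀ · cos²(29°) = 0.05124 I₀.
I₃ = I₂ cos²(157° − 112°) = 0.05124 I₀ · cos²(45°) = 0.02562 I₀.
Ratio = 0.02562 / 0.06468 = 0.3961.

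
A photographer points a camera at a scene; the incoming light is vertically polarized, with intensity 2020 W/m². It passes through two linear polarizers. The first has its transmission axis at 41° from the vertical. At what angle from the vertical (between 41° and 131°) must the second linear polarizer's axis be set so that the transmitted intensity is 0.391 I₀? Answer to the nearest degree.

θ ≈ 75°

I₁ = I₀ cos²(41° − 0°) = I₀ cos²(41°) = 0.5696 I₀.
Need I₂/I₀ = 0.391, so cos²(θ − 41°) = 0.391 / 0.5696 = 0.6865.
θ − 41° = arccos(√0.6865) = 34.1°, giving θ ≈ 41 + 34.1 = 75.1°.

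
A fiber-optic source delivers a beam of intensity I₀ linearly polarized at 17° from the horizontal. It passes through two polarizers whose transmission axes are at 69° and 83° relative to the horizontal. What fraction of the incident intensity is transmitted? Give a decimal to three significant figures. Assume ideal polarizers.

≈ 0.357 I₀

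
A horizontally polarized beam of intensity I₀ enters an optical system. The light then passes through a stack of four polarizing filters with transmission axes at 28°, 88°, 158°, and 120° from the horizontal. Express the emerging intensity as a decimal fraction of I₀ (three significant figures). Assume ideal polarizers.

≈ 0.0142 I₀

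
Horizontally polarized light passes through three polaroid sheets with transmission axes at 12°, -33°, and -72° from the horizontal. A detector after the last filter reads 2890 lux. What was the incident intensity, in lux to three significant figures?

I₁ = I₀ cos²(12° − 0°) = I₀ cos²(12°) = 0.9568 I₀.
I₂ = I₁ cos²(-33° − 12°) = 0.9568 I₀ · cos²(45°) = 0.4784 I₀.
I₃ = I₂ cos²(-72° + 33°) = 0.4784 I₀ · cos²(39°) = 0.2889 I₀.
So 2890 lux = 0.2889 I₀, giving I₀ = 2890/0.2889 = 1e+04 lux.

I₀ ≈ 1.00e4 lux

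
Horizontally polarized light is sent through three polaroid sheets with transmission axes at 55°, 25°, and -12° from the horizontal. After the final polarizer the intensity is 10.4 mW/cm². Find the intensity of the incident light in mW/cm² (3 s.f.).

I₁ = I₀ cos²(55° − 0°) = I₀ cos²(55°) = 0.329 I₀.
I₂ = I₁ cos²(25° − 55°) = 0.329 I₀ · cos²(30°) = 0.2467 I₀.
I₃ = I₂ cos²(-12° − 25°) = 0.2467 I₀ · cos²(37°) = 0.1574 I₀.
So 10.4 mW/cm² = 0.1574 I₀, giving I₀ = 10.4/0.1574 = 66.08 mW/cm².

I₀ ≈ 66.1 mW/cm²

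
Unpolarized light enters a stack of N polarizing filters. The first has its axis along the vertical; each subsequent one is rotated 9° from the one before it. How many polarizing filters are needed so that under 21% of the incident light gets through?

First polarizer halves the unpolarized light: factor 1/2.
Each further stage multiplies by cos²(9°) = 0.9755.
After N polarizers: T = 0.5·0.9755^(N−1). Require T < 0.21 ⇒ N−1 > ln(0.21/0.5)/ln(0.9755) = 35.01, so N−1 ≥ 36 and N = 37.
Check: N=37 gives T = 0.2049 < 0.21; N=36 gives T = 0.2101.

N = 37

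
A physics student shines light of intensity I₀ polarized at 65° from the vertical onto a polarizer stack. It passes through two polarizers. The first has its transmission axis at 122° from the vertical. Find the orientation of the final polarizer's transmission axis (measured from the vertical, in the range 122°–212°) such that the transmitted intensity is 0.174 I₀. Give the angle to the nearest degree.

By Malus's law, I₁ = I₀ cos²(122° − 65°) = I₀ cos²(57°) = 0.2966 I₀.
Need I₂/I₀ = 0.174, so cos²(θ − 122°) = 0.174 / 0.2966 = 0.5866.
θ − 122° = arccos(√0.5866) = 40.0°, giving θ ≈ 122 + 40.0 = 162.0°.

θ ≈ 162°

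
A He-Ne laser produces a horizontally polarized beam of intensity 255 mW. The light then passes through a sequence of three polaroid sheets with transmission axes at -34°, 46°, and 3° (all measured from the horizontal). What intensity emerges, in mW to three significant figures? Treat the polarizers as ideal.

I₁ = 255 mW · cos²(34°) = 175.3 mW.
I₂ = I₁ · cos²(80°) = 175.3 · 0.03015 = 5.285 mW.
I₃ = I₂ · cos²(43°) = 5.285 · 0.5349 = 2.827 mW.

I ≈ 2.83 mW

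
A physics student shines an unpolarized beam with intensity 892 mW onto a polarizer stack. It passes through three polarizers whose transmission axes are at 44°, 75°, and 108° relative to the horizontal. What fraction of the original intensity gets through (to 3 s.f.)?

I/I₀ ≈ 0.258

Unpolarized light through the first polarizer → I₁ = 892 mW/2 = 446 mW, polarized at 44°.
I₂ = I₁ · cos²(31°) = 446 · 0.7347 = 327.7 mW.
I₃ = I₂ · cos²(33°) = 327.7 · 0.7034 = 230.5 mW.
Transmitted fraction = 0.2584.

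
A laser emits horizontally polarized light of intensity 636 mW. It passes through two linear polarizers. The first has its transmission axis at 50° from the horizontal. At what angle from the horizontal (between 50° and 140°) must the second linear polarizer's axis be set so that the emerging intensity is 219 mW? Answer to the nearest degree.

By Malus's law, I₁ = I₀ cos²(50° − 0°) = I₀ cos²(50°) = 0.4132 I₀.
Target fraction: 219 / 636 mW = 0.3443 of I₀.
Need I₂/I₀ = 0.3443, so cos²(θ − 50°) = 0.3443 / 0.4132 = 0.8334.
θ − 50° = arccos(√0.8334) = 24.1°, giving θ ≈ 50 + 24.1 = 74.1°.

θ ≈ 74°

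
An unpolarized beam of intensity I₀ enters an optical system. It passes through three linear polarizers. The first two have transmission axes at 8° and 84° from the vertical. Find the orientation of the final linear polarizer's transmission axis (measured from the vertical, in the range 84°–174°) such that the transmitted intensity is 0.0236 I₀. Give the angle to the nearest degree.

θ ≈ 110°

Unpolarized light through the first polarizer → I₁ = ½ I₀, now polarized at 8°.
I₂ = I₁ cos²(84° − 8°) = 0.5 I₀ · cos²(76°) = 0.02926 I₀.
Need I₃/I₀ = 0.0236, so cos²(θ − 84°) = 0.0236 / 0.02926 = 0.8065.
θ − 84° = arccos(√0.8065) = 26.1°, giving θ ≈ 84 + 26.1 = 110.1°.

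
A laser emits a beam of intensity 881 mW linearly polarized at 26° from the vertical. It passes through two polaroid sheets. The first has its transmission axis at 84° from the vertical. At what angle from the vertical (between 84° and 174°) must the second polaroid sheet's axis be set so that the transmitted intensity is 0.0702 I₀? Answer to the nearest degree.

By Malus's law, I₁ = I₀ cos²(84° − 26°) = I₀ cos²(58°) = 0.2808 I₀.
Need I₂/I₀ = 0.0702, so cos²(θ − 84°) = 0.0702 / 0.2808 = 0.25.
θ − 84° = arccos(√0.25) = 60.0°, giving θ ≈ 84 + 60.0 = 144.0°.

θ ≈ 144°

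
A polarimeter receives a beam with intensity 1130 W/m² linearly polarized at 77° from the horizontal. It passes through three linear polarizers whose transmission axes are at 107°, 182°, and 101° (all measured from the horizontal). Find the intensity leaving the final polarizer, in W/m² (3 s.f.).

I₁ = 1130 W/m² · cos²(30°) = 847.5 W/m².
I₂ = I₁ · cos²(75°) = 847.5 · 0.06699 = 56.77 W/m².
I₃ = I₂ · cos²(81°) = 56.77 · 0.02447 = 1.389 W/m².

I ≈ 1.39 W/m²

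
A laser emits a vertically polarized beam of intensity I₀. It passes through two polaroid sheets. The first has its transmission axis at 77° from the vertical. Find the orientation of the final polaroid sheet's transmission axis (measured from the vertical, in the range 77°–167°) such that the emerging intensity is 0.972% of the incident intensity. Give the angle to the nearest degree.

θ ≈ 141°

I₁ = I₀ cos²(77° − 0°) = I₀ cos²(77°) = 0.0506 I₀.
Need I₂/I₀ = 0.00972, so cos²(θ − 77°) = 0.00972 / 0.0506 = 0.1921.
θ − 77° = arccos(√0.1921) = 64.0°, giving θ ≈ 77 + 64.0 = 141.0°.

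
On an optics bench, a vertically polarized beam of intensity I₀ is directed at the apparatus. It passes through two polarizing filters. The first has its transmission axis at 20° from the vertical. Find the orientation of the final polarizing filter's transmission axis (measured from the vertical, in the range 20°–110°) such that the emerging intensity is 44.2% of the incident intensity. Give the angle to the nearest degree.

I₁ = I₀ cos²(20° − 0°) = I₀ cos²(20°) = 0.883 I₀.
Need I₂/I₀ = 0.442, so cos²(θ − 20°) = 0.442 / 0.883 = 0.5006.
θ − 20° = arccos(√0.5006) = 45.0°, giving θ ≈ 20 + 45.0 = 65.0°.

θ ≈ 65°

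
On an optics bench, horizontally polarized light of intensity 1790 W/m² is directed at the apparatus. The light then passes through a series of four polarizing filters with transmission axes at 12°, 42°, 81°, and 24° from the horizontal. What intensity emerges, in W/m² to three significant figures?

I ≈ 230 W/m²

I₁ = 1790 W/m² · cos²(12°) = 1713 W/m².
I₂ = I₁ · cos²(30°) = 1713 · 0.75 = 1284 W/m².
I₃ = I₂ · cos²(39°) = 1284 · 0.604 = 775.8 W/m².
I₄ = I₃ · cos²(57°) = 775.8 · 0.2966 = 230.1 W/m².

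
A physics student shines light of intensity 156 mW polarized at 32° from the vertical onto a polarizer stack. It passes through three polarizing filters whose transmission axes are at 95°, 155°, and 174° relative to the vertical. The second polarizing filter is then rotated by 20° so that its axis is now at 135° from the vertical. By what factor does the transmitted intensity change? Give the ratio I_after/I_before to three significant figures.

Before rotation:
By Malus's law, I₁ = I₀ cos²(95° − 32°) = I₀ cos²(63°) = 0.2061 I₀.
I₂ = I₁ cos²(155° − 95°) = 0.2061 I₀ · cos²(60°) = 0.05153 I₀.
I₃ = I₂ cos²(174° − 155°) = 0.05153 I₀ · cos²(19°) = 0.04607 I₀.
After rotation:
I₁ = I₀ cos²(95° − 32°) = I₀ cos²(63°) = 0.2061 I₀.
I₂ = I₁ cos²(135° − 95°) = 0.2061 I₀ · cos²(40°) = 0.1209 I₀.
I₃ = I₂ cos²(174° − 135°) = 0.1209 I₀ · cos²(39°) = 0.07305 I₀.
Ratio = 0.07305 / 0.04607 = 1.586.

I_new/I_old ≈ 1.59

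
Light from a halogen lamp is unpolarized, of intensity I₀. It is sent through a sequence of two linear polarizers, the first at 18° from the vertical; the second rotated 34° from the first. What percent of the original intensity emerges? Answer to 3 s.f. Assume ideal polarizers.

Unpolarized light through the first polarizer → I₁ = ½ I₀, now polarized at 18°.
I₂ = I₁ cos²(34°) = 0.5 · 0.6873 I₀ = 0.3437 I₀.
That is 34.37% of the incident intensity.

≈ 34.4%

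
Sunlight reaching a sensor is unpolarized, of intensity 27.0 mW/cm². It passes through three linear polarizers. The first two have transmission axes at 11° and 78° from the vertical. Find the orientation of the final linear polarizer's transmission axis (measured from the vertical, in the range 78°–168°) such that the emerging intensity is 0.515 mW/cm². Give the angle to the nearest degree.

θ ≈ 138°

Unpolarized light through the first polarizer → I₁ = ½ I₀, now polarized at 11°.
I₂ = I₁ cos²(78° − 11°) = 0.5 I₀ · cos²(67°) = 0.07634 I₀.
Target fraction: 0.515 / 27.0 mW/cm² = 0.01907 of I₀.
Need I₃/I₀ = 0.01907, so cos²(θ − 78°) = 0.01907 / 0.07634 = 0.2499.
θ − 78° = arccos(√0.2499) = 60.0°, giving θ ≈ 78 + 60.0 = 138.0°.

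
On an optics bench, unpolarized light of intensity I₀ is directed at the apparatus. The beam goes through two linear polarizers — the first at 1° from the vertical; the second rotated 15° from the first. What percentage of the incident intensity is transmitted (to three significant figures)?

Unpolarized light through the first polarizer → I₁ = ½ I₀, now polarized at 1°.
I₂ = I₁ cos²(15°) = 0.5 · 0.933 I₀ = 0.4665 I₀.
That is 46.65% of the incident intensity.

≈ 46.7%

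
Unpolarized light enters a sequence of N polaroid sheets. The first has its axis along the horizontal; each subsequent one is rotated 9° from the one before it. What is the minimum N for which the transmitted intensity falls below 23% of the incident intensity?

First polarizer halves the unpolarized light: factor 1/2.
Each further stage multiplies by cos²(9°) = 0.9755.
After N polarizers: T = 0.5·0.9755^(N−1). Require T < 0.23 ⇒ N−1 > ln(0.23/0.5)/ln(0.9755) = 31.34, so N−1 ≥ 32 and N = 33.
Check: N=33 gives T = 0.2263 < 0.23; N=32 gives T = 0.232.

N = 33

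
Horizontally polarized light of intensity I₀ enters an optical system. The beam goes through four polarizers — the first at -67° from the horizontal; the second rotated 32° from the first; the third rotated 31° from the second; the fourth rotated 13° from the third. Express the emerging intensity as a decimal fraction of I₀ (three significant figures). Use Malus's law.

≈ 0.0766 I₀

By Malus's law, I₁ = I₀ cos²(-67° − 0°) = I₀ cos²(67°) = 0.1527 I₀.
I₂ = I₁ cos²(32°) = 0.1527 · 0.7192 I₀ = 0.1098 I₀.
I₃ = I₂ cos²(31°) = 0.1098 · 0.7347 I₀ = 0.08067 I₀.
I₄ = I₃ cos²(13°) = 0.08067 · 0.9494 I₀ = 0.07659 I₀.
Transmitted fraction = 0.07659.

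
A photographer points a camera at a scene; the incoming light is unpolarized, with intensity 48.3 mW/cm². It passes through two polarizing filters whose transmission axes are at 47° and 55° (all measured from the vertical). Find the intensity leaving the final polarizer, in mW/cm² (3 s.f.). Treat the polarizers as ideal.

Unpolarized light through the first polarizer → I₁ = 48.3 mW/cm²/2 = 24.15 mW/cm², polarized at 47°.
I₂ = I₁ · cos²(8°) = 24.15 · 0.9806 = 23.68 mW/cm².

I ≈ 23.7 mW/cm²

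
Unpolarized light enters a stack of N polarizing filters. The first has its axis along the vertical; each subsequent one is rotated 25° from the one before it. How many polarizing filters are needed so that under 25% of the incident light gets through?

First polarizer halves the unpolarized light: factor 1/2.
Each further stage multiplies by cos²(25°) = 0.8214.
After N polarizers: T = 0.5·0.8214^(N−1). Require T < 0.25 ⇒ N−1 > ln(0.25/0.5)/ln(0.8214) = 3.52, so N−1 ≥ 4 and N = 5.
Check: N=5 gives T = 0.2276 < 0.25; N=4 gives T = 0.2771.

N = 5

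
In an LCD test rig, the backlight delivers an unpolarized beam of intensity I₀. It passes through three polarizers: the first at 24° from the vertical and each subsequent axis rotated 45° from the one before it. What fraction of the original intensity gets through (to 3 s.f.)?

≈ 0.125 I₀

Unpolarized light through the first polarizer → I₁ = ½ I₀, now polarized at 24°.
I₂ = I₁ cos²(45°) = 0.5 · 0.5 I₀ = 0.25 I₀.
I₃ = I₂ cos²(45°) = 0.25 · 0.5 I₀ = 0.125 I₀.
Transmitted fraction = 0.125.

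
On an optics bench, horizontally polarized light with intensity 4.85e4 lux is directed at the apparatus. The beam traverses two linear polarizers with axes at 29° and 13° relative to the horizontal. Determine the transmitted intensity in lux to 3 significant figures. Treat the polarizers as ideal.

By Malus's law, I₁ = 4.85e4 lux · cos²(29°) = 3.71e+04 lux.
I₂ = I₁ · cos²(16°) = 3.71e+04 · 0.924 = 3.428e+04 lux.

I ≈ 3.43e4 lux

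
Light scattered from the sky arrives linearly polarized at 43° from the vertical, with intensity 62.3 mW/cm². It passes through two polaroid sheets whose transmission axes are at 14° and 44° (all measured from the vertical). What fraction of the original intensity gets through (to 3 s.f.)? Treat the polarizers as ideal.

I₁ = 62.3 mW/cm² · cos²(29°) = 47.66 mW/cm².
I₂ = I₁ · cos²(30°) = 47.66 · 0.75 = 35.74 mW/cm².
Transmitted fraction = 0.5737.

I/I₀ ≈ 0.574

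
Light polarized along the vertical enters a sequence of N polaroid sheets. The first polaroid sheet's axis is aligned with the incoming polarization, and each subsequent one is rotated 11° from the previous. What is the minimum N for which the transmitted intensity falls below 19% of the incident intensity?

N = 46

First polarizer is aligned with the polarization: full transmission.
Each further stage multiplies by cos²(11°) = 0.9636.
After N polarizers: T = 0.9636^(N−1). Require T < 0.19 ⇒ N−1 > ln(0.19)/ln(0.9636) = 44.78, so N−1 ≥ 45 and N = 46.
Check: N=46 gives T = 0.1884 < 0.19; N=45 gives T = 0.1956.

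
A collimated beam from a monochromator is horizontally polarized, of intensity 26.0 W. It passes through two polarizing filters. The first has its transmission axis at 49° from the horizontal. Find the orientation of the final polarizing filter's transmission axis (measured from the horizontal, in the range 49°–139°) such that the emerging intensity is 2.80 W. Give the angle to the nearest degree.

θ ≈ 109°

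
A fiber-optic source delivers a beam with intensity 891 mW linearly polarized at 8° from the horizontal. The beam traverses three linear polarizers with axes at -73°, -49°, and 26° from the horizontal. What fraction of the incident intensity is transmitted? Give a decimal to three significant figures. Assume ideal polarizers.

By Malus's law, I₁ = 891 mW · cos²(81°) = 21.8 mW.
I₂ = I₁ · cos²(24°) = 21.8 · 0.8346 = 18.2 mW.
I₃ = I₂ · cos²(75°) = 18.2 · 0.06699 = 1.219 mW.
Transmitted fraction = 0.001368.

I/I₀ ≈ 0.00137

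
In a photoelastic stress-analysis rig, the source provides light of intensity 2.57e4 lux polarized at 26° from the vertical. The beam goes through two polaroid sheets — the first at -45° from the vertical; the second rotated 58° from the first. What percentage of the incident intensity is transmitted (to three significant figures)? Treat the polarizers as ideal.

≈ 2.98%

By Malus's law, I₁ = 2.57e4 lux · cos²(71°) = 2724 lux.
I₂ = I₁ · cos²(58°) = 2724 · 0.2808 = 765 lux.
That is 2.976% of the incident intensity.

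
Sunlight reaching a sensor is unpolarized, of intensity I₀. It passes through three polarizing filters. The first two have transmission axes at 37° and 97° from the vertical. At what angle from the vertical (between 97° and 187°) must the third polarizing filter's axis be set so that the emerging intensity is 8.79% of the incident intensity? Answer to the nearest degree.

θ ≈ 130°

Unpolarized light through the first polarizer → I₁ = ½ I₀, now polarized at 37°.
I₂ = I₁ cos²(97° − 37°) = 0.5 I₀ · cos²(60°) = 0.125 I₀.
Need I₃/I₀ = 0.0879, so cos²(θ − 97°) = 0.0879 / 0.125 = 0.7032.
θ − 97° = arccos(√0.7032) = 33.0°, giving θ ≈ 97 + 33.0 = 130.0°.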